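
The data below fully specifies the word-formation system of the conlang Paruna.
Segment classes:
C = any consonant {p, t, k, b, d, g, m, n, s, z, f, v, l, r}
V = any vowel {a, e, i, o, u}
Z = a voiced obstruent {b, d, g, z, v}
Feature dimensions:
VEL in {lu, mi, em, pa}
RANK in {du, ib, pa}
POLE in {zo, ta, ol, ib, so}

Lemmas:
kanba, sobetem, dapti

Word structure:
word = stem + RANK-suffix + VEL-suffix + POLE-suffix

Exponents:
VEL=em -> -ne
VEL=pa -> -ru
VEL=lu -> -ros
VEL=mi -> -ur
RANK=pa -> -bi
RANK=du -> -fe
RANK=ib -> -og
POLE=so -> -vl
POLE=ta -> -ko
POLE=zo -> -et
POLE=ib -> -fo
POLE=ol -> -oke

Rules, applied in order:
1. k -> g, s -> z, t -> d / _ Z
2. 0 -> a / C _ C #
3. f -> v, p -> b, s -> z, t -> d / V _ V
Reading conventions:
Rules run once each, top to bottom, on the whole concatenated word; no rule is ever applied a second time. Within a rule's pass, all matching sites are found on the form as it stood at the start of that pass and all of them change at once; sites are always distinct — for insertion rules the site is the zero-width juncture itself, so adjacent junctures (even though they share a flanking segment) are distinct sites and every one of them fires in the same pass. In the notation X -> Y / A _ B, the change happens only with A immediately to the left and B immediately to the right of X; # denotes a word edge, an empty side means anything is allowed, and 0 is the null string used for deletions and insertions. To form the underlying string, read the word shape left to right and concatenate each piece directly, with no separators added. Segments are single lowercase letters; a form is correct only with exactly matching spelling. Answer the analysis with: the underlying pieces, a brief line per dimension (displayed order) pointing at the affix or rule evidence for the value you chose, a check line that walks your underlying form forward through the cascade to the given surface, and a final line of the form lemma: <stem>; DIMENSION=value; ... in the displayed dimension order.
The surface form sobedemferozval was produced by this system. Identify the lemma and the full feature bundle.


underlying: sobetem-fe-ros-vl
VEL=lu - signalled by the affix -ros
RANK=du - signalled by the affix -fe
POLE=so - signalled by the affix -vl
check: sobetemferosvl -> sobetemferozvl -> sobetemferozval -> sobedemferozval
lemma: sobetem; VEL=lu; RANK=du; POLE=so


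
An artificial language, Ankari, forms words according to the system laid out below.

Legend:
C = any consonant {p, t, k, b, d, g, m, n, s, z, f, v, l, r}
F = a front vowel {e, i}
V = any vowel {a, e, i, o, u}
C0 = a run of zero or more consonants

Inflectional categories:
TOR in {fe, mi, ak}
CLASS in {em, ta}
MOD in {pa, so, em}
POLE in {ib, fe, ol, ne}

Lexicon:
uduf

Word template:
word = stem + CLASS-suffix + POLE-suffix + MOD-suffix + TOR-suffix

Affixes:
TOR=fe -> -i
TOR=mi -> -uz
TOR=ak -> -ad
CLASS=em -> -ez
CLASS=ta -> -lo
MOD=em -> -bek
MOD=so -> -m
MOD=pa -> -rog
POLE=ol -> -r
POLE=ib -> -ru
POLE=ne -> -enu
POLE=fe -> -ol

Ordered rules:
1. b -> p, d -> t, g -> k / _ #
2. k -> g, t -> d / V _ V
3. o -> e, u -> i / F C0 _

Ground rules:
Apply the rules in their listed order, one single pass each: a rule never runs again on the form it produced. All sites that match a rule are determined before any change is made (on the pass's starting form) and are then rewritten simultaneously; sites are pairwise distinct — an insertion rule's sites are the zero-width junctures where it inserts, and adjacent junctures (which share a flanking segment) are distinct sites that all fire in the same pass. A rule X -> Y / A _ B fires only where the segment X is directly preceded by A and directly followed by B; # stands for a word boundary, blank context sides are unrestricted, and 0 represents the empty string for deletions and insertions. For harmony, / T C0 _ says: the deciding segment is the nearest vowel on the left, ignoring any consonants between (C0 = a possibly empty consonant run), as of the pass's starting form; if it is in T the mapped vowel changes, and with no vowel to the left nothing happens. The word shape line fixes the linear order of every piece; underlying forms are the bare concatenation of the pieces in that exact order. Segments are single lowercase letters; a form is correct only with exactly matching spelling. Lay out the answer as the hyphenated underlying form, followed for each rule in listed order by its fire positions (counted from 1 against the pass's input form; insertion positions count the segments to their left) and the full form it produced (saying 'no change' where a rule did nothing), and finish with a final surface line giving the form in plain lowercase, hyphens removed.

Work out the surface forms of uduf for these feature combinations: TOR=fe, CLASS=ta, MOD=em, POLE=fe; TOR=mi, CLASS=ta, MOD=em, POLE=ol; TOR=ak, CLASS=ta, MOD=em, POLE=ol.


cell TOR=fe, CLASS=ta, MOD=em, POLE=fe:
underlying: uduf-lo-ol-bek-i
1. b -> p, d -> t, g -> k / _ #: no change
2. k -> g, t -> d / V _ V: fires at position(s) 11: udufloolbegi
3. o -> e, u -> i / F C0 _: no change
surface: udufloolbegi

cell TOR=mi, CLASS=ta, MOD=em, POLE=ol:
underlying: uduf-lo-r-bek-uz
1. b -> p, d -> t, g -> k / _ #: no change
2. k -> g, t -> d / V _ V: fires at position(s) 10: uduflorbeguz
3. o -> e, u -> i / F C0 _: fires at position(s) 11: uduflorbegiz
surface: uduflorbegiz

cell TOR=ak, CLASS=ta, MOD=em, POLE=ol:
underlying: uduf-lo-r-bek-ad
1. b -> p, d -> t, g -> k / _ #: fires at position(s) 12: uduflorbekat
2. k -> g, t -> d / V _ V: fires at position(s) 10: uduflorbegat
3. o -> e, u -> i / F C0 _: no change
surface: uduflorbegat


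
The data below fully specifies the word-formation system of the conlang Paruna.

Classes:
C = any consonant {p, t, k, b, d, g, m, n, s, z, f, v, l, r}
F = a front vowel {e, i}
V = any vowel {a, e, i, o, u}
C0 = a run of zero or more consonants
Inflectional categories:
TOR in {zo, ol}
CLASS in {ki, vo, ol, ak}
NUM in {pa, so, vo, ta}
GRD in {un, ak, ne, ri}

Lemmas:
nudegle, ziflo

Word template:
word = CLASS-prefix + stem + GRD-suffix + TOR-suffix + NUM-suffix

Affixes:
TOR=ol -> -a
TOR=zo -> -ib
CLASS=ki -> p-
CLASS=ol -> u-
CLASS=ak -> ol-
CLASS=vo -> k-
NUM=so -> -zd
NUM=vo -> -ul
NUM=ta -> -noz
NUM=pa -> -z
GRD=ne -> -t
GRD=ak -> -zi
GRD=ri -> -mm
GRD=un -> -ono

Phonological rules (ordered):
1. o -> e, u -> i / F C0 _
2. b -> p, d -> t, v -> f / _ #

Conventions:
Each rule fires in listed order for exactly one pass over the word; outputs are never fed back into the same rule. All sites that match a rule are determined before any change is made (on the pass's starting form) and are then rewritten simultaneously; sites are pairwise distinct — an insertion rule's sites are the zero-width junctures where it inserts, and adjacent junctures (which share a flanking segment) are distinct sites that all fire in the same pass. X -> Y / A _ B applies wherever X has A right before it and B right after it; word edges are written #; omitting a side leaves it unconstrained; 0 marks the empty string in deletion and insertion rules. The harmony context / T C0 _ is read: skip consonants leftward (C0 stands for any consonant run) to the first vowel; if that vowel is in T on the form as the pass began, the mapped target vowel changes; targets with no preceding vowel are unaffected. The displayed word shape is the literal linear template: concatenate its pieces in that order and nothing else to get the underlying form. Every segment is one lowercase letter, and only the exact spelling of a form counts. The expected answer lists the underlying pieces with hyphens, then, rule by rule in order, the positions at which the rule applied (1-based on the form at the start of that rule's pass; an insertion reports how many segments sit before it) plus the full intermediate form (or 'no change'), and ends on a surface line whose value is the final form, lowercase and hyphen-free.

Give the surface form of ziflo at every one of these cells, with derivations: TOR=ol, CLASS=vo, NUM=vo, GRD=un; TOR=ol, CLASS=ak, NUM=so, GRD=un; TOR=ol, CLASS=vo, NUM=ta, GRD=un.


cell TOR=ol, CLASS=vo, NUM=vo, GRD=un:
underlying: k-ziflo-ono-a-ul
1. o -> e, u -> i / F C0 _: fires at position(s) 6: kzifleonoaul
2. b -> p, d -> t, v -> f / _ #: no change
surface: kzifleonoaul

cell TOR=ol, CLASS=ak, NUM=so, GRD=un:
underlying: ol-ziflo-ono-a-zd
1. o -> e, u -> i / F C0 _: fires at position(s) 7: olzifleonoazd
2. b -> p, d -> t, v -> f / _ #: fires at position(s) 13: olzifleonoazt
surface: olzifleonoazt

cell TOR=ol, CLASS=vo, NUM=ta, GRD=un:
underlying: k-ziflo-ono-a-noz
1. o -> e, u -> i / F C0 _: fires at position(s) 6: kzifleonoanoz
2. b -> p, d -> t, v -> f / _ #: no change
surface: kzifleonoanoz


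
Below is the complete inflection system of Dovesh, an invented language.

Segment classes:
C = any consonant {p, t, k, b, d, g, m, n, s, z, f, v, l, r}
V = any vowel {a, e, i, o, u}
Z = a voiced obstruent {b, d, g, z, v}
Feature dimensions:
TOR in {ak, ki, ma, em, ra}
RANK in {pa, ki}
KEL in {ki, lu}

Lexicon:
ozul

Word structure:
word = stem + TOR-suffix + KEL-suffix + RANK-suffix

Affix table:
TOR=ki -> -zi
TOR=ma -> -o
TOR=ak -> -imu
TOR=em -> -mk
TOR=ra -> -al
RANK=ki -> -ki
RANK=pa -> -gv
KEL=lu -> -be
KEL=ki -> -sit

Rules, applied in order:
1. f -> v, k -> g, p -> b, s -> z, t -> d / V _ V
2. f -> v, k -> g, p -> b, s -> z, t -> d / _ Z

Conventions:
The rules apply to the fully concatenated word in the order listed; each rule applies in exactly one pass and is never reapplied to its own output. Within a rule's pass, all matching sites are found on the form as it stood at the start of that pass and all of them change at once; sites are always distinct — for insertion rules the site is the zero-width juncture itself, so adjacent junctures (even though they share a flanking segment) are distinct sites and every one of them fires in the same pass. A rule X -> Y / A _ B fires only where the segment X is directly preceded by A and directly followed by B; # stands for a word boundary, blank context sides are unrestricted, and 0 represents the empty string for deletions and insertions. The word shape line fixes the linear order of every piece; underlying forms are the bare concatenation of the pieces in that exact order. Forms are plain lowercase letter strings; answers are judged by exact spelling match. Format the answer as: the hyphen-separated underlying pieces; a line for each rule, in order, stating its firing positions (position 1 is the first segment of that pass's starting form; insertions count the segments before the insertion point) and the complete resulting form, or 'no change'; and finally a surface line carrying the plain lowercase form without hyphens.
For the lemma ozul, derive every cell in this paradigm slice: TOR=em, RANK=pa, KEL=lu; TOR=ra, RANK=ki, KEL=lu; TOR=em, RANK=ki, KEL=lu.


cell TOR=em, RANK=pa, KEL=lu:
underlying: ozul-mk-be-gv
1. f -> v, k -> g, p -> b, s -> z, t -> d / V _ V: no change
2. f -> v, k -> g, p -> b, s -> z, t -> d / _ Z: fires at position(s) 6: ozulmgbegv
surface: ozulmgbegv

cell TOR=ra, RANK=ki, KEL=lu:
underlying: ozul-al-be-ki
1. f -> v, k -> g, p -> b, s -> z, t -> d / V _ V: fires at position(s) 9: ozulalbegi
2. f -> v, k -> g, p -> b, s -> z, t -> d / _ Z: no change
surface: ozulalbegi

cell TOR=em, RANK=ki, KEL=lu:
underlying: ozul-mk-be-ki
1. f -> v, k -> g, p -> b, s -> z, t -> d / V _ V: fires at position(s) 9: ozulmkbegi
2. f -> v, k -> g, p -> b, s -> z, t -> d / _ Z: fires at position(s) 6: ozulmgbegi
surface: ozulmgbegi


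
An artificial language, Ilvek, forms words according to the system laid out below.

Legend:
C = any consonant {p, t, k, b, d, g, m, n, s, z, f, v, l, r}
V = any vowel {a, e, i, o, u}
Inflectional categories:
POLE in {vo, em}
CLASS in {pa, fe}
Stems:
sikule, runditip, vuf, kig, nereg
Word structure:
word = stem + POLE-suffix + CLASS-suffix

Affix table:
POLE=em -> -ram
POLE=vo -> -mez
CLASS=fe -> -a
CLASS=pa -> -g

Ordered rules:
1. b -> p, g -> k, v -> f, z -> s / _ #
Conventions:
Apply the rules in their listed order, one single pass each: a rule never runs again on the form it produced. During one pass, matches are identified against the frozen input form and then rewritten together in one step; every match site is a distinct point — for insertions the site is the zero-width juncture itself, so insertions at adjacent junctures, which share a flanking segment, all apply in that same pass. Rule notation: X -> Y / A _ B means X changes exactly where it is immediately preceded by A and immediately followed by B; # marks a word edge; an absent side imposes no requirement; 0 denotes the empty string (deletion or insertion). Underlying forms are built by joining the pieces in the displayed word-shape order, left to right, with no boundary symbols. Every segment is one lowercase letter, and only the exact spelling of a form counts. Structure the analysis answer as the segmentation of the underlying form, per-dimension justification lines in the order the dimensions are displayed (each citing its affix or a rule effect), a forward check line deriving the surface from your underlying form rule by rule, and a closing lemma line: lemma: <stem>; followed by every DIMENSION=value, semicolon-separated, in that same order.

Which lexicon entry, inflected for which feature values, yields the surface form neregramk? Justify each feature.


underlying: nereg-ram-g
POLE=em - signalled by the affix -ram
CLASS=pa - signalled by the affix -g
check: neregramg -> neregramk
lemma: nereg; POLE=em; CLASS=pa


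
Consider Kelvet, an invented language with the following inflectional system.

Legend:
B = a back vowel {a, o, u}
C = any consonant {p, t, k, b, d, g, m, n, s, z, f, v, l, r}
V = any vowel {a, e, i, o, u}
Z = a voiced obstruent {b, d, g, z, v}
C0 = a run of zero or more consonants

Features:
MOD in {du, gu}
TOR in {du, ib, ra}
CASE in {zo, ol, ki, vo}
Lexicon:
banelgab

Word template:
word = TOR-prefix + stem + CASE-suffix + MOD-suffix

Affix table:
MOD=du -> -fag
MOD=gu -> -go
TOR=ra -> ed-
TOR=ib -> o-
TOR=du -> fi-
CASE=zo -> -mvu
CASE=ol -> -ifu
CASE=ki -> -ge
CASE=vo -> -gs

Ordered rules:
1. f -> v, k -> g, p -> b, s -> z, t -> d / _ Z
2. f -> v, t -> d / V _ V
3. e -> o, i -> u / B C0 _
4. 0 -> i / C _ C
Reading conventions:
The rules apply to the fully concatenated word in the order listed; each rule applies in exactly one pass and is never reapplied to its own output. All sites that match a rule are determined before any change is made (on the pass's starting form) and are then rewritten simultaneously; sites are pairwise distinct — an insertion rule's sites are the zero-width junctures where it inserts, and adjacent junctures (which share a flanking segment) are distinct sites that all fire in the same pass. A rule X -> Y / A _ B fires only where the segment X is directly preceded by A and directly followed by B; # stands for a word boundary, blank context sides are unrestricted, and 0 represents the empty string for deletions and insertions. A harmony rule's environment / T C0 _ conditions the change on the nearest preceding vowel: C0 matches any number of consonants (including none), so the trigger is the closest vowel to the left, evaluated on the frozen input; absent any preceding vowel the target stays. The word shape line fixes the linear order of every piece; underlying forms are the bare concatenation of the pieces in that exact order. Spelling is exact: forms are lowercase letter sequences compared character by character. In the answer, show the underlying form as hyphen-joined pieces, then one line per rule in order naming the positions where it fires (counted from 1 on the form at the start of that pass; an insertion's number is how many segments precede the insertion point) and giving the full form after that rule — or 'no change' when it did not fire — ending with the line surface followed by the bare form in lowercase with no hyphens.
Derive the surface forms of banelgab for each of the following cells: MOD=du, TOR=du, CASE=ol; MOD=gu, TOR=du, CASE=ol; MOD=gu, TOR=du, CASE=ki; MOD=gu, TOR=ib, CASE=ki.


cell MOD=du, TOR=du, CASE=ol:
underlying: fi-banelgab-ifu-fag
1. f -> v, k -> g, p -> b, s -> z, t -> d / _ Z: no change
2. f -> v, t -> d / V _ V: fires at position(s) 12, 14: fibanelgabivuvag
3. e -> o, i -> u / B C0 _: fires at position(s) 6, 11: fibanolgabuvuvag
4. 0 -> i / C _ C: inserts after position(s) 7: fibanoligabuvuvag
surface: fibanoligabuvuvag

cell MOD=gu, TOR=du, CASE=ol:
underlying: fi-banelgab-ifu-go
1. f -> v, k -> g, p -> b, s -> z, t -> d / _ Z: no change
2. f -> v, t -> d / V _ V: fires at position(s) 12: fibanelgabivugo
3. e -> o, i -> u / B C0 _: fires at position(s) 6, 11: fibanolgabuvugo
4. 0 -> i / C _ C: inserts after position(s) 7: fibanoligabuvugo
surface: fibanoligabuvugo

cell MOD=gu, TOR=du, CASE=ki:
underlying: fi-banelgab-ge-go
1. f -> v, k -> g, p -> b, s -> z, t -> d / _ Z: no change
2. f -> v, t -> d / V _ V: no change
3. e -> o, i -> u / B C0 _: fires at position(s) 6, 12: fibanolgabgogo
4. 0 -> i / C _ C: inserts after position(s) 7, 10: fibanoligabigogo
surface: fibanoligabigogo

cell MOD=gu, TOR=ib, CASE=ki:
underlying: o-banelgab-ge-go
1. f -> v, k -> g, p -> b, s -> z, t -> d / _ Z: no change
2. f -> v, t -> d / V _ V: no change
3. e -> o, i -> u / B C0 _: fires at position(s) 5, 11: obanolgabgogo
4. 0 -> i / C _ C: inserts after position(s) 6, 9: obanoligabigogo
surface: obanoligabigogo


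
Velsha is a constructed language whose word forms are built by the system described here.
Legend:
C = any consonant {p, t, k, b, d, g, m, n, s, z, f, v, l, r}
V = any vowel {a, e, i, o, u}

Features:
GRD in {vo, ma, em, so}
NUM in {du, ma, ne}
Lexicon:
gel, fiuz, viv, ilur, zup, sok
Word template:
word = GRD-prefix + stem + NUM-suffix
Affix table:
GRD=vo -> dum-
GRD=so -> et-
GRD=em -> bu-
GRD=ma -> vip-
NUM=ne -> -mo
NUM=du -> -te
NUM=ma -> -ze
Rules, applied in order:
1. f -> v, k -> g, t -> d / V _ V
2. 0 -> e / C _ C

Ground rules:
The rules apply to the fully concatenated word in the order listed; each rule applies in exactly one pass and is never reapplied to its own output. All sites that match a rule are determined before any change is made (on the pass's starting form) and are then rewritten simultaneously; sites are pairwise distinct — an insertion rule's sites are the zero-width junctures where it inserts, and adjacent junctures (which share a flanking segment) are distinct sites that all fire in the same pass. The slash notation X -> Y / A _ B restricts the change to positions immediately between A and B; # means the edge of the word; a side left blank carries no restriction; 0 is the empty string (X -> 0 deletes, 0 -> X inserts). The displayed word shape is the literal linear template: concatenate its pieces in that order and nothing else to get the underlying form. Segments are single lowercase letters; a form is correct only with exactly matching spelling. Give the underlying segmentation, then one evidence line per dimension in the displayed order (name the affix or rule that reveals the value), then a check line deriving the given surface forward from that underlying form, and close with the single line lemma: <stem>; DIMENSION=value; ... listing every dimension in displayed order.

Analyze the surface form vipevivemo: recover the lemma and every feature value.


underlying: vip-viv-mo
GRD=ma - signalled by the affix vip-
NUM=ne - signalled by the affix -mo
check: vipvivmo -> vipvivmo -> vipevivemo
lemma: viv; GRD=ma; NUM=ne


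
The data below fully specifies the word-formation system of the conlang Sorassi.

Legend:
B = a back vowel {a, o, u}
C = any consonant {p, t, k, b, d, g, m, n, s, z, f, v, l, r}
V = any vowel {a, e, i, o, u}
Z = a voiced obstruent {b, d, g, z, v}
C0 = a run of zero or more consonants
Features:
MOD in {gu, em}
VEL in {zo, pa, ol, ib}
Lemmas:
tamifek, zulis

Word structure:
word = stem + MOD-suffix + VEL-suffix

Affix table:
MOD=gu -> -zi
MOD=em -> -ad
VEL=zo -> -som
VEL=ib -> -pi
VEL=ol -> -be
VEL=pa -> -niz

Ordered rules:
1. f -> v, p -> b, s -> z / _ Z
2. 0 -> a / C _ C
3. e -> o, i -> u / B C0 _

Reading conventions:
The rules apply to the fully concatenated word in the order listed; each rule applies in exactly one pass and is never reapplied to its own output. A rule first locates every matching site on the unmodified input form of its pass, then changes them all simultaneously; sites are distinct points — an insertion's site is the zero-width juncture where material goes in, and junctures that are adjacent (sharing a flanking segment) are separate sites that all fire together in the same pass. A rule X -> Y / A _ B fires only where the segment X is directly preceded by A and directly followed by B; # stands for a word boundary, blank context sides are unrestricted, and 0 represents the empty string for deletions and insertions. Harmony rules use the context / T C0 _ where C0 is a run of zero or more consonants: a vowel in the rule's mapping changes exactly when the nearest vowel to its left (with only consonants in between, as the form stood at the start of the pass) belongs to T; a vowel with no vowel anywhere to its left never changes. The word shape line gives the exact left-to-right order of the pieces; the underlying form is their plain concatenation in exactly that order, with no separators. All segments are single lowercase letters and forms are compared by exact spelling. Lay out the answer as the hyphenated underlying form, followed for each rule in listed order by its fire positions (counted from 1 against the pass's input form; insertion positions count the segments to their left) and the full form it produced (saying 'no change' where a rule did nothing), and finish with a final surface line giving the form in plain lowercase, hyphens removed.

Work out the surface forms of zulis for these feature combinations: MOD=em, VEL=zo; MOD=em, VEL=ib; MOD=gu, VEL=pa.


cell MOD=em, VEL=zo:
underlying: zulis-ad-som
1. f -> v, p -> b, s -> z / _ Z: no change
2. 0 -> a / C _ C: inserts after position(s) 7: zulisadasom
3. e -> o, i -> u / B C0 _: fires at position(s) 4: zulusadasom
surface: zulusadasom

cell MOD=em, VEL=ib:
underlying: zulis-ad-pi
1. f -> v, p -> b, s -> z / _ Z: no change
2. 0 -> a / C _ C: inserts after position(s) 7: zulisadapi
3. e -> o, i -> u / B C0 _: fires at position(s) 4, 10: zulusadapu
surface: zulusadapu

cell MOD=gu, VEL=pa:
underlying: zulis-zi-niz
1. f -> v, p -> b, s -> z / _ Z: fires at position(s) 5: zulizziniz
2. 0 -> a / C _ C: inserts after position(s) 5: zulizaziniz
3. e -> o, i -> u / B C0 _: fires at position(s) 4, 8: zuluzazuniz
surface: zuluzazuniz


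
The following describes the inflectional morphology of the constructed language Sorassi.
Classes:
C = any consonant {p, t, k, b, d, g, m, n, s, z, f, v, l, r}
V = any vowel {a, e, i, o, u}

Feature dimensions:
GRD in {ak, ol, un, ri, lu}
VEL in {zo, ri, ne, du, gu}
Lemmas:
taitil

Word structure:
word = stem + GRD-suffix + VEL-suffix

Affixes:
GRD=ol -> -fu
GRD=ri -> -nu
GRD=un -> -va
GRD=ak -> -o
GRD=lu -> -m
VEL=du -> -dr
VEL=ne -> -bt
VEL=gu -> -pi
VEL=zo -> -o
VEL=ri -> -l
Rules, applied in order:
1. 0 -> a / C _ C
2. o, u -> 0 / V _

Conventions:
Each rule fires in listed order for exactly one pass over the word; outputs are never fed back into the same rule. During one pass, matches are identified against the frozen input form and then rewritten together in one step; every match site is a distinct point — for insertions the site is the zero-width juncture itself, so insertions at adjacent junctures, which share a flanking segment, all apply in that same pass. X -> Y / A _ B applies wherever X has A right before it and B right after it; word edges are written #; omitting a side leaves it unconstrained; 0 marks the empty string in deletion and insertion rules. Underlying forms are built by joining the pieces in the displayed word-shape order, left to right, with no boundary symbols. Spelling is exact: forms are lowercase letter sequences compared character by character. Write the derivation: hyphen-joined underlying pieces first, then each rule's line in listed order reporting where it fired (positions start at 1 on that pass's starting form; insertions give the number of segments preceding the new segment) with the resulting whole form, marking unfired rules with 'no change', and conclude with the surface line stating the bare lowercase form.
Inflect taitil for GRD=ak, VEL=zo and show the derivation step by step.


underlying: taitil-o-o
1. 0 -> a / C _ C: no change
2. o, u -> 0 / V _: fires at position(s) 8: taitilo
surface: taitilo


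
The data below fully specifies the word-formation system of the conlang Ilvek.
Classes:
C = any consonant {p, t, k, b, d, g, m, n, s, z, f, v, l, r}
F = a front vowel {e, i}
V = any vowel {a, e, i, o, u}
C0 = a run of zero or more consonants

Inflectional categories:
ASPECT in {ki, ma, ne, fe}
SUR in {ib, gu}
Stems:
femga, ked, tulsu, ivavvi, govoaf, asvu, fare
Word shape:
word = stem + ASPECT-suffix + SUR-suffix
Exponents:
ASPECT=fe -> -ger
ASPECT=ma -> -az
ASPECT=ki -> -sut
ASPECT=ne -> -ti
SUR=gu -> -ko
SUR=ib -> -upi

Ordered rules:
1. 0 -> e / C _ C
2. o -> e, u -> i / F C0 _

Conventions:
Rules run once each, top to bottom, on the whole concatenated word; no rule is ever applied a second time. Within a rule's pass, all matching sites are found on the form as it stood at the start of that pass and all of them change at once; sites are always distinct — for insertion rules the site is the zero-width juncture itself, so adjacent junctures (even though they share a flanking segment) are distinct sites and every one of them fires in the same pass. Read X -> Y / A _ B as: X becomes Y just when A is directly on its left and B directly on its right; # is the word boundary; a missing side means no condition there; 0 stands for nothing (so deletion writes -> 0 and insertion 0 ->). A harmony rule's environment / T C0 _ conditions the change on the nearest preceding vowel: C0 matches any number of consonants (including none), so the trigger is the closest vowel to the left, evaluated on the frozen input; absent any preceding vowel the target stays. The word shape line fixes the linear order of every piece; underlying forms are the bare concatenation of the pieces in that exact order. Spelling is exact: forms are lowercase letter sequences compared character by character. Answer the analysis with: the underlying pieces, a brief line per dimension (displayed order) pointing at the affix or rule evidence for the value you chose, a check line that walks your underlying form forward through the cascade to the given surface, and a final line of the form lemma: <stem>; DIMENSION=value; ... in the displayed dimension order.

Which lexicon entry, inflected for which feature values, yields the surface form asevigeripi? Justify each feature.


underlying: asvu-ger-upi
ASPECT=fe - signalled by the affix -ger
SUR=ib - signalled by the affix -upi
check: asvugerupi -> asevugerupi -> asevigeripi
lemma: asvu; ASPECT=fe; SUR=ib


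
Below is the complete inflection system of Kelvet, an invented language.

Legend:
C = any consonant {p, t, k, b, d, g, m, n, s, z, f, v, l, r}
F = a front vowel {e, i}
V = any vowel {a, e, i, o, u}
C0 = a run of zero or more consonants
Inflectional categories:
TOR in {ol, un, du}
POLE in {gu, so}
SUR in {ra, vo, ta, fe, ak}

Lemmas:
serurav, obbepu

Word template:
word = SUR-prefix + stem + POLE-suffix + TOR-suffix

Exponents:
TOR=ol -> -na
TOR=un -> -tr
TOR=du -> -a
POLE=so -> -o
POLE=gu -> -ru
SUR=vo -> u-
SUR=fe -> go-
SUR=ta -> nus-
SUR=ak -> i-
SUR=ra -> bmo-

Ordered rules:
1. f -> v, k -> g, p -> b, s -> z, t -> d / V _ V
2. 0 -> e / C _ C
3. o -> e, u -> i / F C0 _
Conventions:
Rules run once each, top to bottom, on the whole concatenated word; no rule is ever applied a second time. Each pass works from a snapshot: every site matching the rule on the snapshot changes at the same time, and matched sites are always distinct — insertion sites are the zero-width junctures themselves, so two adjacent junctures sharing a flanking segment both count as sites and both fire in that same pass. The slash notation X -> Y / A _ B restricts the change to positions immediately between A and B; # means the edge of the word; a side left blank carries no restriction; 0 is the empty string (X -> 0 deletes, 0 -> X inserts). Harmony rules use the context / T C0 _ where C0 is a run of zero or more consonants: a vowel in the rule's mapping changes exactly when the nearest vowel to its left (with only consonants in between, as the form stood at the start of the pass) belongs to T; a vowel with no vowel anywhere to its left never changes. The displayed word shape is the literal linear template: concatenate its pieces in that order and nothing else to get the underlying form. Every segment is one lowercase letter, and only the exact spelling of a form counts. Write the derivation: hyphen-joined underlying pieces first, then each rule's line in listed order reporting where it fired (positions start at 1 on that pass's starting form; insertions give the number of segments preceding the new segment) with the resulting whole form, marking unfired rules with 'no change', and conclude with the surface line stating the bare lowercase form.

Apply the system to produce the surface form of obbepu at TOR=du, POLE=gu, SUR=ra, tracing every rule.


underlying: bmo-obbepu-ru-a
1. f -> v, k -> g, p -> b, s -> z, t -> d / V _ V: fires at position(s) 8: bmoobbeburua
2. 0 -> e / C _ C: inserts after position(s) 1, 5: bemoobebeburua
3. o -> e, u -> i / F C0 _: fires at position(s) 4, 11: bemeobebebirua
surface: bemeobebebirua


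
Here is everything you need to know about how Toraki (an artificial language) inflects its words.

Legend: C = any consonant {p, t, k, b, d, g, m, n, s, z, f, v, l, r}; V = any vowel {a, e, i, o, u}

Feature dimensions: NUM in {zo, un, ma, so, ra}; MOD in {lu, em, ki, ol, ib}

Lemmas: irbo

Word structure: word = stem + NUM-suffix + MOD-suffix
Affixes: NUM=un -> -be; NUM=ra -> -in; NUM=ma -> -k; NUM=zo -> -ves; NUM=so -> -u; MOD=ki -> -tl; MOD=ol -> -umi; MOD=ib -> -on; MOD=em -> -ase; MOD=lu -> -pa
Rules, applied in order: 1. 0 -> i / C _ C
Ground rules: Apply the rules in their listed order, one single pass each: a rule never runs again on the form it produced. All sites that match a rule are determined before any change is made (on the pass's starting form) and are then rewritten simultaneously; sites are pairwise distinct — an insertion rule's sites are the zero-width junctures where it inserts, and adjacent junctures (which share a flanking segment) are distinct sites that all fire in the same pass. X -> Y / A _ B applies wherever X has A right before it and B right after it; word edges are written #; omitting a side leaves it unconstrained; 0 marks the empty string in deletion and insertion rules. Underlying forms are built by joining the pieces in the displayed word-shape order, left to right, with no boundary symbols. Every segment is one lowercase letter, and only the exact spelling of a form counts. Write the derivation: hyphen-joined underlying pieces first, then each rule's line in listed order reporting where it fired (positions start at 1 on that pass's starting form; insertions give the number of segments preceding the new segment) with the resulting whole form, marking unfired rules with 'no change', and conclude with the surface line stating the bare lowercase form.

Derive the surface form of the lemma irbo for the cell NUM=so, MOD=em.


underlying: irbo-u-ase
1. 0 -> i / C _ C: inserts after position(s) 2: iribouase
surface: iribouase


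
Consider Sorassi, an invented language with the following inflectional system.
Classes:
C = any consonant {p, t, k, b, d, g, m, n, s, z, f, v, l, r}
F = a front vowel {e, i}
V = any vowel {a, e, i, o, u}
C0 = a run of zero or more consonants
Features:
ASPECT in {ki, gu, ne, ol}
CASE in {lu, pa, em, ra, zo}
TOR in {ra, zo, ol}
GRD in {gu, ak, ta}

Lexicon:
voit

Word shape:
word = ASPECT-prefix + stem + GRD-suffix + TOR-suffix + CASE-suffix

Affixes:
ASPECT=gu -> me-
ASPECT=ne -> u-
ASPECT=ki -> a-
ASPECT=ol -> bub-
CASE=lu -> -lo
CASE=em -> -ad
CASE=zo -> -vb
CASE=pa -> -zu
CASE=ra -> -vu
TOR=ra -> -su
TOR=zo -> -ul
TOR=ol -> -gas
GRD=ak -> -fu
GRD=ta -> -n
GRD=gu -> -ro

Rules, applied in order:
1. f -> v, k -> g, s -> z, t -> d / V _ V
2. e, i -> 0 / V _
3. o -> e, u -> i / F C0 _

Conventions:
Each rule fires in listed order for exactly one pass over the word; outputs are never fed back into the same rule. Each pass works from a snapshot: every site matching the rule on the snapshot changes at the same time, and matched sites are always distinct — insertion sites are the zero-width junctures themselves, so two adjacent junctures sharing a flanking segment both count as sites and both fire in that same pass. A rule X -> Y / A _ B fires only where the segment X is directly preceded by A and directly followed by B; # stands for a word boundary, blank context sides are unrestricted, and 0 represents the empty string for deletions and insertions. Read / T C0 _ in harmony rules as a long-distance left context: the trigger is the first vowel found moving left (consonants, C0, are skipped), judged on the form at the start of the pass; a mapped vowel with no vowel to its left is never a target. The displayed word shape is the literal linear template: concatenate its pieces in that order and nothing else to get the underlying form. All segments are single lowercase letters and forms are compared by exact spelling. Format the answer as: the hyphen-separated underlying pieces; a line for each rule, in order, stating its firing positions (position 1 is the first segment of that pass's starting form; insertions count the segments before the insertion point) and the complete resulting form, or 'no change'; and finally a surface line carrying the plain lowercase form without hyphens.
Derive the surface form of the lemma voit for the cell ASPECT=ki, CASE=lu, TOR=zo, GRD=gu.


underlying: a-voit-ro-ul-lo
1. f -> v, k -> g, s -> z, t -> d / V _ V: no change
2. e, i -> 0 / V _: fires at position(s) 4: avotroullo
3. o -> e, u -> i / F C0 _: no change
surface: avotroullo


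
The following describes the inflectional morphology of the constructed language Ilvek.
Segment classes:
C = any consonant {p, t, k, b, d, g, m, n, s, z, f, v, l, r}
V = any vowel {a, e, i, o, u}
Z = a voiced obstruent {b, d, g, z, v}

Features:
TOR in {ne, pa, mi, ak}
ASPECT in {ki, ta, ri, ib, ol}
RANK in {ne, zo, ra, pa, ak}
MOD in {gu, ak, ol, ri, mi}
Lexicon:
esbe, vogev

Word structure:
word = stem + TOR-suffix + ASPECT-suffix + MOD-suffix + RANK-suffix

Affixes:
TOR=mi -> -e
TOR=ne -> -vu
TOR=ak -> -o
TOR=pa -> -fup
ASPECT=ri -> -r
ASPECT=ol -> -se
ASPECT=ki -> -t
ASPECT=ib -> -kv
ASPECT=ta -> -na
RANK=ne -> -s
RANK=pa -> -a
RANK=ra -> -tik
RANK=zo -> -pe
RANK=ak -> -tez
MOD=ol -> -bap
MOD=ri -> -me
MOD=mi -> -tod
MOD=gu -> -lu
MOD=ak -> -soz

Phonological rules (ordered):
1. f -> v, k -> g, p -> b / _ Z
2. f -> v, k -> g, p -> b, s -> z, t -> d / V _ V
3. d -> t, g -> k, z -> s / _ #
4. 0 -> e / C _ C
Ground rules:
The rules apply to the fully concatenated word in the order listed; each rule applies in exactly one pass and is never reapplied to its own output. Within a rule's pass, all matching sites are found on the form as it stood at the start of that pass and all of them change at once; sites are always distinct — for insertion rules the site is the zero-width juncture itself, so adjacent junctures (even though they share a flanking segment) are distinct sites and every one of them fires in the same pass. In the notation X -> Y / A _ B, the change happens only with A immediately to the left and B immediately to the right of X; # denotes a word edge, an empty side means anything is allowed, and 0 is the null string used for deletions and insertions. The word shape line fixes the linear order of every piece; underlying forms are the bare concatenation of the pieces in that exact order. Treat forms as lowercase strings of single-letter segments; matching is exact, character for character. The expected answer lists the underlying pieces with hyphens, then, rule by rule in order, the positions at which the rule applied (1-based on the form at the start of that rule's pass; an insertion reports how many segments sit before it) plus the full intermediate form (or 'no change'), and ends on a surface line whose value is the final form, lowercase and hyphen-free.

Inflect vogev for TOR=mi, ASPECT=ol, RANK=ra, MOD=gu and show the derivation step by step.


underlying: vogev-e-se-lu-tik
1. f -> v, k -> g, p -> b / _ Z: no change
2. f -> v, k -> g, p -> b, s -> z, t -> d / V _ V: fires at position(s) 7, 11: vogevezeludik
3. d -> t, g -> k, z -> s / _ #: no change
4. 0 -> e / C _ C: no change
surface: vogevezeludik


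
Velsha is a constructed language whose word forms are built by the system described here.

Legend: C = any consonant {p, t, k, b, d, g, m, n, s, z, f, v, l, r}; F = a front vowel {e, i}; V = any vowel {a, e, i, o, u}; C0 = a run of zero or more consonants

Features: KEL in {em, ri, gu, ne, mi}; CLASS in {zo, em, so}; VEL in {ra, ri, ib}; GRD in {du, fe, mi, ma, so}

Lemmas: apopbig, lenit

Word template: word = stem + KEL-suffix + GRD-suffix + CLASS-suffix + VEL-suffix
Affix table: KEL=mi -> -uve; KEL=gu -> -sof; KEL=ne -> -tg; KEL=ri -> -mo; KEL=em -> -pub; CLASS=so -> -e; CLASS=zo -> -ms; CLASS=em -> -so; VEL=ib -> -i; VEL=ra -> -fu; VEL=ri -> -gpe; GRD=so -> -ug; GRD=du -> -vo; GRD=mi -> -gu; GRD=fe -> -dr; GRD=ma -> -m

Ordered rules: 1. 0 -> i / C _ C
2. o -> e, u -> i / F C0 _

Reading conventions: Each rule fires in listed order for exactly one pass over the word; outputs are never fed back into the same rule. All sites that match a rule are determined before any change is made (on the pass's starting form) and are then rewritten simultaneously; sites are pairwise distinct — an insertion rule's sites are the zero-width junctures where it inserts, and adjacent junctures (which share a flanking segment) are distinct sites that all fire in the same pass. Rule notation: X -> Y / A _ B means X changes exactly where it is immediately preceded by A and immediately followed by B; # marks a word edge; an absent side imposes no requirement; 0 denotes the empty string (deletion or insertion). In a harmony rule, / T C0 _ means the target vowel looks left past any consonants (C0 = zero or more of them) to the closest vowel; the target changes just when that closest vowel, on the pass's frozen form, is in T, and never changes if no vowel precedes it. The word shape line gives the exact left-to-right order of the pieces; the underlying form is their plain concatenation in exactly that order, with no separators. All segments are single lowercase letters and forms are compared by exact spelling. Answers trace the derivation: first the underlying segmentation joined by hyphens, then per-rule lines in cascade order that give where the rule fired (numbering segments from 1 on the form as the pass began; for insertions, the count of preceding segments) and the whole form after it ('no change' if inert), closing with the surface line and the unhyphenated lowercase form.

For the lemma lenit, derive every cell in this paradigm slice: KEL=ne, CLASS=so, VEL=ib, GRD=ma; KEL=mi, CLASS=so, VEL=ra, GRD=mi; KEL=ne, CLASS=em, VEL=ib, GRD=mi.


cell KEL=ne, CLASS=so, VEL=ib, GRD=ma:
underlying: lenit-tg-m-e-i
1. 0 -> i / C _ C: inserts after position(s) 5, 6, 7: lenititigimei
2. o -> e, u -> i / F C0 _: no change
surface: lenititigimei

cell KEL=mi, CLASS=so, VEL=ra, GRD=mi:
underlying: lenit-uve-gu-e-fu
1. 0 -> i / C _ C: no change
2. o -> e, u -> i / F C0 _: fires at position(s) 6, 10, 13: lenitivegiefi
surface: lenitivegiefi

cell KEL=ne, CLASS=em, VEL=ib, GRD=mi:
underlying: lenit-tg-gu-so-i
1. 0 -> i / C _ C: inserts after position(s) 5, 6, 7: lenititigigusoi
2. o -> e, u -> i / F C0 _: fires at position(s) 12: lenititigigisoi
surface: lenititigigisoi


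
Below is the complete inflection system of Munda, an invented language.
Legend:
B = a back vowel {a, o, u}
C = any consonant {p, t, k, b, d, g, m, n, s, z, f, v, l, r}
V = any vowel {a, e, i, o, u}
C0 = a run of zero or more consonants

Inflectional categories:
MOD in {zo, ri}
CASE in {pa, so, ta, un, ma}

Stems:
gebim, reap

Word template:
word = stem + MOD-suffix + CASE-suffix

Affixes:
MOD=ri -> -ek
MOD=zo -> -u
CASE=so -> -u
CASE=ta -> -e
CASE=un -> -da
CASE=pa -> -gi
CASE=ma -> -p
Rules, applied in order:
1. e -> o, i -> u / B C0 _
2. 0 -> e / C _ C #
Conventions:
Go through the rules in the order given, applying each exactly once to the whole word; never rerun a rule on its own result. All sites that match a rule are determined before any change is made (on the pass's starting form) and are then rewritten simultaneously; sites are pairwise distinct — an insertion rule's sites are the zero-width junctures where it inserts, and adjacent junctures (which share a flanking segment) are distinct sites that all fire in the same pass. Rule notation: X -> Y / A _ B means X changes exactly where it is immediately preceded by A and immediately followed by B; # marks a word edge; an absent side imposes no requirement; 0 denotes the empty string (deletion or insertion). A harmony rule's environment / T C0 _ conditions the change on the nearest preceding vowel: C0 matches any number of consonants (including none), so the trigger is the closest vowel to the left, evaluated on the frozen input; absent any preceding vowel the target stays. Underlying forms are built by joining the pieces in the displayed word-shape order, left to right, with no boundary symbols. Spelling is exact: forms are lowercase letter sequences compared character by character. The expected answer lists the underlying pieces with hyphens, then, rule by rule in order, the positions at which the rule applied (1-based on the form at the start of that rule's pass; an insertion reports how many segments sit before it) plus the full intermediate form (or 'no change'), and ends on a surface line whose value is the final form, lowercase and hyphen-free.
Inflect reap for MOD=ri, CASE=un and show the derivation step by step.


underlying: reap-ek-da
1. e -> o, i -> u / B C0 _: fires at position(s) 5: reapokda
2. 0 -> e / C _ C #: no change
surface: reapokda
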